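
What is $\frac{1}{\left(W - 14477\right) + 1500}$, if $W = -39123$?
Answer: $- \frac{1}{52100} \approx -1.9194 \cdot 10^{-5}$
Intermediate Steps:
$\frac{1}{\left(W - 14477\right) + 1500} = \frac{1}{\left(-39123 - 14477\right) + 1500} = \frac{1}{-53600 + 1500} = \frac{1}{-52100} = - \frac{1}{52100}$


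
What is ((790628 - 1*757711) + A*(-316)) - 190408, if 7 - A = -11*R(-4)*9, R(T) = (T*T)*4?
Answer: -2161879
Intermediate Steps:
R(T) = 4*T² (R(T) = T²*4 = 4*T²)
A = 6343 (A = 7 - (-44*(-4)²)*9 = 7 - (-44*16)*9 = 7 - (-11*64)*9 = 7 - (-704)*9 = 7 - 1*(-6336) = 7 + 6336 = 6343)
((790628 - 1*757711) + A*(-316)) - 190408 = ((790628 - 1*757711) + 6343*(-316)) - 190408 = ((790628 - 757711) - 2004388) - 190408 = (32917 - 2004388) - 190408 = -1971471 - 190408 = -2161879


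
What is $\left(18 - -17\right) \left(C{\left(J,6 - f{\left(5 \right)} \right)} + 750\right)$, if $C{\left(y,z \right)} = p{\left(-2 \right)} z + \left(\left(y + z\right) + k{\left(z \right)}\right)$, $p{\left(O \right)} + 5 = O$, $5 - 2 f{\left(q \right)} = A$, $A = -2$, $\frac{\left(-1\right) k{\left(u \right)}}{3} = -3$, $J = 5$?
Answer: $26215$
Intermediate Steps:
$k{\left(u \right)} = 9$ ($k{\left(u \right)} = \left(-3\right) \left(-3\right) = 9$)
$f{\left(q \right)} = \frac{7}{2}$ ($f{\left(q \right)} = \frac{5}{2} - -1 = \frac{5}{2} + 1 = \frac{7}{2}$)
$p{\left(O \right)} = -5 + O$
$C{\left(y,z \right)} = 9 + y - 6 z$ ($C{\left(y,z \right)} = \left(-5 - 2\right) z + \left(\left(y + z\right) + 9\right) = - 7 z + \left(9 + y + z\right) = 9 + y - 6 z$)
$\left(18 - -17\right) \left(C{\left(J,6 - f{\left(5 \right)} \right)} + 750\right) = \left(18 - -17\right) \left(\left(9 + 5 - 6 \left(6 - \frac{7}{2}\right)\right) + 750\right) = \left(18 + 17\right) \left(\left(9 + 5 - 6 \left(6 - \frac{7}{2}\right)\right) + 750\right) = 35 \left(\left(9 + 5 - 15\right) + 750\right) = 35 \left(-1 + 750\right) = 35 \cdot 749 = 26215$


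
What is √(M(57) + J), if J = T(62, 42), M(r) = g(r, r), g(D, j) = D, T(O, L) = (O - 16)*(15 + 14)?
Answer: √1391 ≈ 37.296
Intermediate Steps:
T(O, L) = -464 + 29*O (T(O, L) = (-16 + O)*29 = -464 + 29*O)
M(r) = r
J = 1334 (J = -464 + 29*62 = -464 + 1798 = 1334)
√(M(57) + J) = √(57 + 1334) = √1391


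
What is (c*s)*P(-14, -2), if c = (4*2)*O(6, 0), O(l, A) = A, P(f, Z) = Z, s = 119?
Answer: 0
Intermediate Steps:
c = 0 (c = (4*2)*0 = 8*0 = 0)
(c*s)*P(-14, -2) = (0*119)*(-2) = 0*(-2) = 0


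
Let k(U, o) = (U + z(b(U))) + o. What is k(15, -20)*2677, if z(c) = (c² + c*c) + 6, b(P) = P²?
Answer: 271048927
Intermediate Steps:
z(c) = 6 + 2*c² (z(c) = (c² + c²) + 6 = 2*c² + 6 = 6 + 2*c²)
k(U, o) = 6 + U + o + 2*U⁴ (k(U, o) = (U + (6 + 2*(U²)²)) + o = (U + (6 + 2*U⁴)) + o = (6 + U + 2*U⁴) + o = 6 + U + o + 2*U⁴)
k(15, -20)*2677 = (6 + 15 - 20 + 2*15⁴)*2677 = (6 + 15 - 20 + 2*50625)*2677 = (6 + 15 - 20 + 101250)*2677 = 101251*2677 = 271048927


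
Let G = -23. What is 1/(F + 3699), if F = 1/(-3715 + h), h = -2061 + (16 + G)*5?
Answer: 5811/21494888 ≈ 0.00027034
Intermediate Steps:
h = -2096 (h = -2061 + (16 - 23)*5 = -2061 - 7*5 = -2061 - 35 = -2096)
F = -1/5811 (F = 1/(-3715 - 2096) = 1/(-5811) = -1/5811 ≈ -0.00017209)
1/(F + 3699) = 1/(-1/5811 + 3699) = 1/(21494888/5811) = 5811/21494888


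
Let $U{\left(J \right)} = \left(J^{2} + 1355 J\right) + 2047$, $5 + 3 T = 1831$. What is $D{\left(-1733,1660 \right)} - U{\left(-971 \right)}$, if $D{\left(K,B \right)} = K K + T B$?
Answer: $\frac{13153478}{3} \approx 4.3845 \cdot 10^{6}$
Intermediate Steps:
$T = \frac{1826}{3}$ ($T = - \frac{5}{3} + \frac{1}{3} \cdot 1831 = - \frac{5}{3} + \frac{1831}{3} = \frac{1826}{3} \approx 608.67$)
$D{\left(K,B \right)} = K^{2} + \frac{1826 B}{3}$ ($D{\left(K,B \right)} = K K + \frac{1826 B}{3} = K^{2} + \frac{1826 B}{3}$)
$U{\left(J \right)} = 2047 + J^{2} + 1355 J$
$D{\left(-1733,1660 \right)} - U{\left(-971 \right)} = \left(\left(-1733\right)^{2} + \frac{1826}{3} \cdot 1660\right) - \left(2047 + \left(-971\right)^{2} + 1355 \left(-971\right)\right) = \left(3003289 + \frac{3031160}{3}\right) - \left(2047 + 942841 - 1315705\right) = \frac{12041027}{3} - -370817 = \frac{12041027}{3} + 370817 = \frac{13153478}{3}$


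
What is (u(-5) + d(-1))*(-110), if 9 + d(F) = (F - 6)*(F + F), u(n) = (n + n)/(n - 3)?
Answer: -1375/2 ≈ -687.50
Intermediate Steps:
u(n) = 2*n/(-3 + n) (u(n) = (2*n)/(-3 + n) = 2*n/(-3 + n))
d(F) = -9 + 2*F*(-6 + F) (d(F) = -9 + (F - 6)*(F + F) = -9 + (-6 + F)*(2*F) = -9 + 2*F*(-6 + F))
(u(-5) + d(-1))*(-110) = (2*(-5)/(-3 - 5) + (-9 - 12*(-1) + 2*(-1)²))*(-110) = (2*(-5)/(-8) + (-9 + 12 + 2*1))*(-110) = (2*(-5)*(-⅛) + (-9 + 12 + 2))*(-110) = (5/4 + 5)*(-110) = (25/4)*(-110) = -1375/2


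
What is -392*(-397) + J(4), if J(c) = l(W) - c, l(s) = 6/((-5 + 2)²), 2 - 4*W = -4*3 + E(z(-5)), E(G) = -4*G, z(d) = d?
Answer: 466862/3 ≈ 1.5562e+5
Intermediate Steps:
W = -3/2 (W = ½ - (-4*3 - 4*(-5))/4 = ½ - (-12 + 20)/4 = ½ - ¼*8 = ½ - 2 = -3/2 ≈ -1.5000)
l(s) = ⅔ (l(s) = 6/((-3)²) = 6/9 = 6*(⅑) = ⅔)
J(c) = ⅔ - c
-392*(-397) + J(4) = -392*(-397) + (⅔ - 1*4) = 155624 + (⅔ - 4) = 155624 - 10/3 = 466862/3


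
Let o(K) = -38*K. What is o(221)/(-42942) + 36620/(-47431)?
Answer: -34535603/59905353 ≈ -0.57650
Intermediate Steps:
o(221)/(-42942) + 36620/(-47431) = -38*221/(-42942) + 36620/(-47431) = -8398*(-1/42942) + 36620*(-1/47431) = 247/1263 - 36620/47431 = -34535603/59905353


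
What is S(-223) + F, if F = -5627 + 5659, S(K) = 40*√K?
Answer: 32 + 40*I*√223 ≈ 32.0 + 597.33*I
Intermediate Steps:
F = 32
S(-223) + F = 40*√(-223) + 32 = 40*(I*√223) + 32 = 40*I*√223 + 32 = 32 + 40*I*√223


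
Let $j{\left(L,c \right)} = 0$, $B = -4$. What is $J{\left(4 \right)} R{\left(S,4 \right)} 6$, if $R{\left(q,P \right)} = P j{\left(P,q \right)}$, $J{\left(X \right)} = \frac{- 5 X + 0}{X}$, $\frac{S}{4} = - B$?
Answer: $0$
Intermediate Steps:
$S = 16$ ($S = 4 \left(\left(-1\right) \left(-4\right)\right) = 4 \cdot 4 = 16$)
$J{\left(X \right)} = -5$ ($J{\left(X \right)} = \frac{\left(-5\right) X}{X} = -5$)
$R{\left(q,P \right)} = 0$ ($R{\left(q,P \right)} = P 0 = 0$)
$J{\left(4 \right)} R{\left(S,4 \right)} 6 = \left(-5\right) 0 \cdot 6 = 0 \cdot 6 = 0$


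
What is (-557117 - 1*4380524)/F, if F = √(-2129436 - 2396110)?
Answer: 4937641*I*√4525546/4525546 ≈ 2321.0*I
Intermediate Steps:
F = I*√4525546 (F = √(-4525546) = I*√4525546 ≈ 2127.3*I)
(-557117 - 1*4380524)/F = (-557117 - 1*4380524)/((I*√4525546)) = (-557117 - 4380524)*(-I*√4525546/4525546) = -(-4937641)*I*√4525546/4525546 = 4937641*I*√4525546/4525546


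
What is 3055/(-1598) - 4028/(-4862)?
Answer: -5267/4862 ≈ -1.0833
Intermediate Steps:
3055/(-1598) - 4028/(-4862) = 3055*(-1/1598) - 4028*(-1/4862) = -65/34 + 2014/2431 = -5267/4862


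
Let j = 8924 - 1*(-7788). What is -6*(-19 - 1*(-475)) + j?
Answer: 13976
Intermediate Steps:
j = 16712 (j = 8924 + 7788 = 16712)
-6*(-19 - 1*(-475)) + j = -6*(-19 - 1*(-475)) + 16712 = -6*(-19 + 475) + 16712 = -6*456 + 16712 = -2736 + 16712 = 13976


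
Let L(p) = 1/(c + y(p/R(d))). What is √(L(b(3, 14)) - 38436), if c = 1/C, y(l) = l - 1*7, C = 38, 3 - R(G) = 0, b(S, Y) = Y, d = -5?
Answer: 3*I*√295401074/263 ≈ 196.05*I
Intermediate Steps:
R(G) = 3 (R(G) = 3 - 1*0 = 3 + 0 = 3)
y(l) = -7 + l (y(l) = l - 7 = -7 + l)
c = 1/38 ≈ 0.026316
L(p) = 1/(-265/38 + p/3) (L(p) = 1/(1/38 + (-7 + p/3)) = 1/(-265/38 + p/3))
√(L(b(3, 14)) - 38436) = √(114/(-795 + 38*14) - 38436) = √(114/(-795 + 532) - 38436) = √(114/(-263) - 38436) = √(114*(-1/263) - 38436) = √(-114/263 - 38436) = √(-10108782/263) = 3*I*√295401074/263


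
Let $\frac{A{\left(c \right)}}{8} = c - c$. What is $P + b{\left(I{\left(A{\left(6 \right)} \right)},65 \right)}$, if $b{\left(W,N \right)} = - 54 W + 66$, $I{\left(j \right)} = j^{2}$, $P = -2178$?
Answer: $-2112$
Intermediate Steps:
$A{\left(c \right)} = 0$ ($A{\left(c \right)} = 8 \left(c - c\right) = 8 \cdot 0 = 0$)
$b{\left(W,N \right)} = 66 - 54 W$
$P + b{\left(I{\left(A{\left(6 \right)} \right)},65 \right)} = -2178 + \left(66 - 54 \cdot 0^{2}\right) = -2178 + \left(66 - 0\right) = -2178 + \left(66 + 0\right) = -2178 + 66 = -2112$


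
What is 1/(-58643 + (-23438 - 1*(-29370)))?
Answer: -1/52711 ≈ -1.8971e-5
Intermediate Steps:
1/(-58643 + (-23438 - 1*(-29370))) = 1/(-58643 + (-23438 + 29370)) = 1/(-58643 + 5932) = 1/(-52711) = -1/52711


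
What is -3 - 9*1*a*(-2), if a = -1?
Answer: -21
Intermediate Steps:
-3 - 9*1*a*(-2) = -3 - 9*1*(-1)*(-2) = -3 - (-9)*(-2) = -3 - 9*2 = -3 - 18 = -21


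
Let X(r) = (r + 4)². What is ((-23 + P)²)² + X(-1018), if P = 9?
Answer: 1066612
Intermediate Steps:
X(r) = (4 + r)²
((-23 + P)²)² + X(-1018) = ((-23 + 9)²)² + (4 - 1018)² = ((-14)²)² + (-1014)² = 196² + 1028196 = 38416 + 1028196 = 1066612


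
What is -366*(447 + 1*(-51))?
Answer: -144936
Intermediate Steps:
-366*(447 + 1*(-51)) = -366*(447 - 51) = -366*396 = -144936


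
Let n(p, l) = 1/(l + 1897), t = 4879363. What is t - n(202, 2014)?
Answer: 19083188692/3911 ≈ 4.8794e+6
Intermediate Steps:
n(p, l) = 1/(1897 + l)
t - n(202, 2014) = 4879363 - 1/(1897 + 2014) = 4879363 - 1/3911 = 19083188692/3911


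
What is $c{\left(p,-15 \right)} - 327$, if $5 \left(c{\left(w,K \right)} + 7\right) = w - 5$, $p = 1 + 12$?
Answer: $- \frac{1662}{5} \approx -332.4$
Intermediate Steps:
$p = 13$
$c{\left(w,K \right)} = -8 + \frac{w}{5}$ ($c{\left(w,K \right)} = -7 + \frac{w - 5}{5} = -7 + \frac{-5 + w}{5} = -7 + \left(-1 + \frac{w}{5}\right) = -8 + \frac{w}{5}$)
$c{\left(p,-15 \right)} - 327 = \left(-8 + \frac{1}{5} \cdot 13\right) - 327 = \left(-8 + \frac{13}{5}\right) - 327 = - \frac{27}{5} - 327 = - \frac{1662}{5}$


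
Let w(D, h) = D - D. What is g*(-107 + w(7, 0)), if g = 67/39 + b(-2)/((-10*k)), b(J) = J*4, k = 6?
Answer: -38627/195 ≈ -198.09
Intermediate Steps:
b(J) = 4*J
w(D, h) = 0
g = 361/195 (g = 67/39 + (4*(-2))/((-10*6)) = 67*(1/39) - 8/(-60) = 67/39 - 8*(-1/60) = 67/39 + 2/15 = 361/195 ≈ 1.8513)
g*(-107 + w(7, 0)) = 361*(-107 + 0)/195 = (361/195)*(-107) = -38627/195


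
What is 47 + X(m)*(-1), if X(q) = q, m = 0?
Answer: 47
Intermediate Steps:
47 + X(m)*(-1) = 47 + 0*(-1) = 47 + 0 = 47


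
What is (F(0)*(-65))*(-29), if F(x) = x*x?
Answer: 0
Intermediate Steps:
F(x) = x**2
(F(0)*(-65))*(-29) = (0**2*(-65))*(-29) = (0*(-65))*(-29) = 0*(-29) = 0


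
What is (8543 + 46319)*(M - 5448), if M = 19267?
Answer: 758137978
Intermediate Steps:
(8543 + 46319)*(M - 5448) = (8543 + 46319)*(19267 - 5448) = 54862*13819 = 758137978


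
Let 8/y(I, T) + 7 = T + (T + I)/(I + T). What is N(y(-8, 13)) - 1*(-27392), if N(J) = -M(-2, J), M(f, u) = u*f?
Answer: 191760/7 ≈ 27394.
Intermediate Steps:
M(f, u) = f*u
y(I, T) = 8/(-6 + T) (y(I, T) = 8/(-7 + (T + (T + I)/(I + T))) = 8/(-7 + (T + (I + T)/(I + T))) = 8/(-7 + (T + 1)) = 8/(-7 + (1 + T)) = 8/(-6 + T))
N(J) = 2*J (N(J) = -(-2)*J = 2*J)
N(y(-8, 13)) - 1*(-27392) = 2*(8/(-6 + 13)) - 1*(-27392) = 2*(8/7) + 27392 = 16/7 + 27392 = 191760/7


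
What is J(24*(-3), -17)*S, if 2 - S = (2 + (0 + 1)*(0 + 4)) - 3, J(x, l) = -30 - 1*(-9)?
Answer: 21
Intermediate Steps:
J(x, l) = -21 (J(x, l) = -30 + 9 = -21)
S = -1 (S = 2 - ((2 + (0 + 1)*(0 + 4)) - 3) = 2 - ((2 + 1*4) - 3) = 2 - ((2 + 4) - 3) = 2 - (6 - 3) = 2 - 1*3 = 2 - 3 = -1)
J(24*(-3), -17)*S = -21*(-1) = 21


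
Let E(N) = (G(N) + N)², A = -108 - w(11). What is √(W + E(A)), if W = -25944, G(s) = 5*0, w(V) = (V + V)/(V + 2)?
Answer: 2*I*√587765/13 ≈ 117.95*I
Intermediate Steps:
w(V) = 2*V/(2 + V) (w(V) = (2*V)/(2 + V) = 2*V/(2 + V))
A = -1426/13 (A = -108 - 2*11/(2 + 11) = -108 - 2*11/13 = -108 - 1*22/13 = -108 - 22/13 = -1426/13 ≈ -109.69)
G(s) = 0
E(N) = N² (E(N) = (0 + N)² = N²)
√(W + E(A)) = √(-25944 + (-1426/13)²) = √(-25944 + 2033476/169) = √(-2351060/169) = 2*I*√587765/13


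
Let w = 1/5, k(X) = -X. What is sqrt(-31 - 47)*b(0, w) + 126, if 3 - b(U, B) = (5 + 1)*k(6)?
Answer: 126 + 39*I*sqrt(78) ≈ 126.0 + 344.44*I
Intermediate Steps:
w = 1/5 ≈ 0.20000
b(U, B) = 39 (b(U, B) = 3 - (5 + 1)*(-1*6) = 3 - 6*(-6) = 3 - 1*(-36) = 3 + 36 = 39)
sqrt(-31 - 47)*b(0, w) + 126 = sqrt(-31 - 47)*39 + 126 = sqrt(-78)*39 + 126 = (I*sqrt(78))*39 + 126 = 39*I*sqrt(78) + 126 = 126 + 39*I*sqrt(78)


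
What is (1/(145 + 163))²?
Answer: 1/94864 ≈ 1.0541e-5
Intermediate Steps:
(1/(145 + 163))² = (1/308)² = 1/94864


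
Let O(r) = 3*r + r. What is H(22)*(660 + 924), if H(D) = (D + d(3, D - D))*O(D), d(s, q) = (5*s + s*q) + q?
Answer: 5157504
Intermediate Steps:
O(r) = 4*r
d(s, q) = q + 5*s + q*s (d(s, q) = (5*s + q*s) + q = q + 5*s + q*s)
H(D) = 4*D*(15 + D) (H(D) = (D + ((D - D) + 5*3 + (D - D)*3))*(4*D) = (D + (0 + 15 + 0*3))*(4*D) = (D + (0 + 15 + 0))*(4*D) = (D + 15)*(4*D) = (15 + D)*(4*D) = 4*D*(15 + D))
H(22)*(660 + 924) = (4*22*(15 + 22))*(660 + 924) = (4*22*37)*1584 = 3256*1584 = 5157504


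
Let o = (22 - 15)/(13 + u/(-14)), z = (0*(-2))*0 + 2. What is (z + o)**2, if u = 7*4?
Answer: 841/121 ≈ 6.9504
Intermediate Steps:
u = 28
z = 2 (z = 0*0 + 2 = 0 + 2 = 2)
o = 7/11 (o = (22 - 15)/(13 + 28/(-14)) = 7/(13 + 28*(-1/14)) = 7/(13 - 2) = 7/11 ≈ 0.63636)
(z + o)**2 = (2 + 7/11)**2 = (29/11)**2 = 841/121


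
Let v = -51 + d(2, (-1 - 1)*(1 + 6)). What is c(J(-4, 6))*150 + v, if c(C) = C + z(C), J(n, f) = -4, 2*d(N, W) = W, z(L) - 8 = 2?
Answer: 842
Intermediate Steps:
z(L) = 10 (z(L) = 8 + 2 = 10)
d(N, W) = W/2
c(C) = 10 + C (c(C) = C + 10 = 10 + C)
v = -58 (v = -51 + ((-1 - 1)*(1 + 6))/2 = -51 + (-2*7)/2 = -51 + (½)*(-14) = -51 - 7 = -58)
c(J(-4, 6))*150 + v = (10 - 4)*150 - 58 = 6*150 - 58 = 900 - 58 = 842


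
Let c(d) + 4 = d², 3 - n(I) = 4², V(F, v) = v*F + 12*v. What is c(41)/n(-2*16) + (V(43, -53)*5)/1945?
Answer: -53096/389 ≈ -136.49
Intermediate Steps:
V(F, v) = 12*v + F*v (V(F, v) = F*v + 12*v = 12*v + F*v)
n(I) = -13 (n(I) = 3 - 1*4² = 3 - 1*16 = 3 - 16 = -13)
c(d) = -4 + d²
c(41)/n(-2*16) + (V(43, -53)*5)/1945 = (-4 + 41²)/(-13) + (-53*(12 + 43)*5)/1945 = (-4 + 1681)*(-1/13) + (-53*55*5)*(1/1945) = 1677*(-1/13) - 2915*5*(1/1945) = -129 - 14575*1/1945 = -129 - 2915/389 = -53096/389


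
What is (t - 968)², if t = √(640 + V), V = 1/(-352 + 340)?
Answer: (5808 - √23037)²/36 ≈ 8.8869e+5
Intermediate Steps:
V = -1/12 (V = 1/(-12) = -1/12 ≈ -0.083333)
t = √23037/6 (t = √(640 - 1/12) = √(7679/12) = √23037/6 ≈ 25.297)
(t - 968)² = (√23037/6 - 968)² = (-968 + √23037/6)²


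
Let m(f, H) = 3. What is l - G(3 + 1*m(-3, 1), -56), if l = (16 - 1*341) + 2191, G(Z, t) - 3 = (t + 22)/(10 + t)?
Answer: 42832/23 ≈ 1862.3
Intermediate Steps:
G(Z, t) = 3 + (22 + t)/(10 + t) (G(Z, t) = 3 + (t + 22)/(10 + t) = 3 + (22 + t)/(10 + t))
l = 1866 (l = (16 - 341) + 2191 = -325 + 2191 = 1866)
l - G(3 + 1*m(-3, 1), -56) = 1866 - 4*(13 - 56)/(10 - 56) = 1866 - 4*(-43)/(-46) = 1866 - 4*(-1)*(-43)/46 = 1866 - 1*86/23 = 1866 - 86/23 = 42832/23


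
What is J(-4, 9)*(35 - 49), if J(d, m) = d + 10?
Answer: -84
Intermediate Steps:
J(d, m) = 10 + d
J(-4, 9)*(35 - 49) = (10 - 4)*(35 - 49) = 6*(-14) = -84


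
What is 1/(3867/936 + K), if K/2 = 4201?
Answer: 312/2622713 ≈ 0.00011896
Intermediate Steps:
K = 8402 (K = 2*4201 = 8402)
1/(3867/936 + K) = 1/(3867/936 + 8402) = 1/(3867*(1/936) + 8402) = 1/(1289/312 + 8402) = 1/(2622713/312) = 312/2622713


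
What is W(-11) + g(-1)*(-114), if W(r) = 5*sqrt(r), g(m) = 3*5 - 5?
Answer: -1140 + 5*I*sqrt(11) ≈ -1140.0 + 16.583*I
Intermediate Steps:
g(m) = 10 (g(m) = 15 - 5 = 10)
W(-11) + g(-1)*(-114) = 5*sqrt(-11) + 10*(-114) = 5*(I*sqrt(11)) - 1140 = 5*I*sqrt(11) - 1140 = -1140 + 5*I*sqrt(11)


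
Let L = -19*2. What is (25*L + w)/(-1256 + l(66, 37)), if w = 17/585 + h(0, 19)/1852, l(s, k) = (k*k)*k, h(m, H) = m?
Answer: -555733/28897245 ≈ -0.019231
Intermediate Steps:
L = -38
l(s, k) = k³ (l(s, k) = k²*k = k³)
w = 17/585 (w = 17/585 + 0/1852 = 17*(1/585) + 0*(1/1852) = 17/585 + 0 = 17/585 ≈ 0.029060)
(25*L + w)/(-1256 + l(66, 37)) = (25*(-38) + 17/585)/(-1256 + 37³) = (-950 + 17/585)/(-1256 + 50653) = -555733/585/49397 = -555733/585*1/49397 = -555733/28897245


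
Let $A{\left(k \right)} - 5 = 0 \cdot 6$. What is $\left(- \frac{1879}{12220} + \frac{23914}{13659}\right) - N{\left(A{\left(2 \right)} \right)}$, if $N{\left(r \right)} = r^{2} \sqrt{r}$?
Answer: $\frac{266563819}{166912980} - 25 \sqrt{5} \approx -54.305$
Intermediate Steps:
$A{\left(k \right)} = 5$ ($A{\left(k \right)} = 5 + 0 \cdot 6 = 5 + 0 = 5$)
$N{\left(r \right)} = r^{\frac{5}{2}}$
$\left(- \frac{1879}{12220} + \frac{23914}{13659}\right) - N{\left(A{\left(2 \right)} \right)} = \left(- \frac{1879}{12220} + \frac{23914}{13659}\right) - 5^{\frac{5}{2}} = \left(\left(-1879\right) \frac{1}{12220} + 23914 \cdot \frac{1}{13659}\right) - 25 \sqrt{5} = \left(- \frac{1879}{12220} + \frac{23914}{13659}\right) - 25 \sqrt{5} = \frac{266563819}{166912980} - 25 \sqrt{5}$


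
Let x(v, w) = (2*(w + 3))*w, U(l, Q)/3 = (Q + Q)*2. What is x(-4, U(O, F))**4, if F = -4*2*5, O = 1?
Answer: 43970200738159656960000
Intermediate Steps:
F = -40 (F = -8*5 = -40)
U(l, Q) = 12*Q (U(l, Q) = 3*((Q + Q)*2) = 3*((2*Q)*2) = 3*(4*Q) = 12*Q)
x(v, w) = w*(6 + 2*w) (x(v, w) = (2*(3 + w))*w = (6 + 2*w)*w = w*(6 + 2*w))
x(-4, U(O, F))**4 = (2*(12*(-40))*(3 + 12*(-40)))**4 = (2*(-480)*(3 - 480))**4 = (2*(-480)*(-477))**4 = 457920**4 = 43970200738159656960000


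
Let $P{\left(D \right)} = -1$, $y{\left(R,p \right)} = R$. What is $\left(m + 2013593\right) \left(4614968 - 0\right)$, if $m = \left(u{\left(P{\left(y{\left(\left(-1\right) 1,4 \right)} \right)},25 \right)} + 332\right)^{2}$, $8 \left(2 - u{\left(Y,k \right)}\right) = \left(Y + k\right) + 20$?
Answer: $9790678840582$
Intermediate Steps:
$u{\left(Y,k \right)} = - \frac{1}{2} - \frac{Y}{8} - \frac{k}{8}$ ($u{\left(Y,k \right)} = 2 - \frac{\left(Y + k\right) + 20}{8} = 2 - \frac{20 + Y + k}{8} = 2 - \left(\frac{5}{2} + \frac{Y}{8} + \frac{k}{8}\right) = - \frac{1}{2} - \frac{Y}{8} - \frac{k}{8}$)
$m = \frac{431649}{4}$ ($m = \left(\left(- \frac{1}{2} - - \frac{1}{8} - \frac{25}{8}\right) + 332\right)^{2} = \left(\left(- \frac{1}{2} + \frac{1}{8} - \frac{25}{8}\right) + 332\right)^{2} = \left(- \frac{7}{2} + 332\right)^{2} = \left(\frac{657}{2}\right)^{2} = \frac{431649}{4} \approx 1.0791 \cdot 10^{5}$)
$\left(m + 2013593\right) \left(4614968 - 0\right) = \left(\frac{431649}{4} + 2013593\right) \left(4614968 - 0\right) = \frac{8486021 \left(4614968 + 0\right)}{4} = \frac{8486021}{4} \cdot 4614968 = 9790678840582$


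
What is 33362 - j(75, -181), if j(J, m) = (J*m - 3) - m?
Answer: 46759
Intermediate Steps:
j(J, m) = -3 - m + J*m (j(J, m) = (-3 + J*m) - m = -3 - m + J*m)
33362 - j(75, -181) = 33362 - (-3 - 1*(-181) + 75*(-181)) = 33362 - (-3 + 181 - 13575) = 33362 - 1*(-13397) = 33362 + 13397 = 46759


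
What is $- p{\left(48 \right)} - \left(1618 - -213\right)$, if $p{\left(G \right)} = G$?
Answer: $-1879$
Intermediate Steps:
$- p{\left(48 \right)} - \left(1618 - -213\right) = \left(-1\right) 48 - \left(1618 - -213\right) = -48 - \left(1618 + 213\right) = -48 - 1831 = -1879$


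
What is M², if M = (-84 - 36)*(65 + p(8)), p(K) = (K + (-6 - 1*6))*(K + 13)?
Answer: 5198400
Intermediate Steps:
p(K) = (-12 + K)*(13 + K) (p(K) = (K + (-6 - 6))*(13 + K) = (K - 12)*(13 + K) = (-12 + K)*(13 + K))
M = 2280 (M = (-84 - 36)*(65 + (-156 + 8 + 8²)) = -120*(65 + (-156 + 8 + 64)) = -120*(65 - 84) = -120*(-19) = 2280)
M² = 2280² = 5198400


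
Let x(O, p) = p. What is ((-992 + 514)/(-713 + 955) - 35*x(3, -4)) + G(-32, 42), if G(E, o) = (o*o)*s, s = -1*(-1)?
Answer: 230145/121 ≈ 1902.0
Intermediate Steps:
s = 1
G(E, o) = o² (G(E, o) = (o*o)*1 = o²*1 = o²)
((-992 + 514)/(-713 + 955) - 35*x(3, -4)) + G(-32, 42) = ((-992 + 514)/(-713 + 955) - 35*(-4)) + 42² = (-478/242 + 140) + 1764 = (-478*1/242 + 140) + 1764 = (-239/121 + 140) + 1764 = 16701/121 + 1764 = 230145/121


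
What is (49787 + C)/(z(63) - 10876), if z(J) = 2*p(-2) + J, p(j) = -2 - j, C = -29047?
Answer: -20740/10813 ≈ -1.9181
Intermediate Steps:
z(J) = J (z(J) = 2*(-2 - 1*(-2)) + J = 2*(-2 + 2) + J = 2*0 + J = 0 + J = J)
(49787 + C)/(z(63) - 10876) = (49787 - 29047)/(63 - 10876) = 20740/(-10813) = 20740*(-1/10813) = -20740/10813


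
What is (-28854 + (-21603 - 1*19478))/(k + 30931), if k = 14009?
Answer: -13987/8988 ≈ -1.5562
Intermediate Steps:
(-28854 + (-21603 - 1*19478))/(k + 30931) = (-28854 + (-21603 - 1*19478))/(14009 + 30931) = (-28854 + (-21603 - 19478))/44940 = (-28854 - 41081)*(1/44940) = -69935*1/44940 = -13987/8988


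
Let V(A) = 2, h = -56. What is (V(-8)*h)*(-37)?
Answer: 4144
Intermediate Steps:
(V(-8)*h)*(-37) = (2*(-56))*(-37) = -112*(-37) = 4144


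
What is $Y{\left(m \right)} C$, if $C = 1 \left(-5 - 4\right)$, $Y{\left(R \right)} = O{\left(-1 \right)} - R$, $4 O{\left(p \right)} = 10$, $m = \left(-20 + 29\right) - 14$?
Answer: $- \frac{135}{2} \approx -67.5$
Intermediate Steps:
$m = -5$ ($m = 9 - 14 = -5$)
$O{\left(p \right)} = \frac{5}{2}$ ($O{\left(p \right)} = \frac{1}{4} \cdot 10 = \frac{5}{2}$)
$Y{\left(R \right)} = \frac{5}{2} - R$
$C = -9$ ($C = 1 \left(-9\right) = -9$)
$Y{\left(m \right)} C = \left(\frac{5}{2} - -5\right) \left(-9\right) = \left(\frac{5}{2} + 5\right) \left(-9\right) = \frac{15}{2} \left(-9\right) = - \frac{135}{2}$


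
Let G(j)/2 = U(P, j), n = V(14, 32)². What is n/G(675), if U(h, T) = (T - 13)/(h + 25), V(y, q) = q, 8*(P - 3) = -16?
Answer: 6656/331 ≈ 20.109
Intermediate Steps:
P = 1 (P = 3 + (⅛)*(-16) = 3 - 2 = 1)
n = 1024 (n = 32² = 1024)
U(h, T) = (-13 + T)/(25 + h)
G(j) = -1 + j/13 (G(j) = 2*((-13 + j)/(25 + 1)) = 2*((-13 + j)/26) = 2*(-½ + j/26) = -1 + j/13)
n/G(675) = 1024/(-1 + (1/13)*675) = 1024/(-1 + 675/13) = 1024/(662/13) = 1024*(13/662) = 6656/331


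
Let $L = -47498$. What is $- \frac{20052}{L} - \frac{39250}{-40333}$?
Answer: $\frac{1336526908}{957868417} \approx 1.3953$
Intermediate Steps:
$- \frac{20052}{L} - \frac{39250}{-40333} = - \frac{20052}{-47498} - \frac{39250}{-40333} = \left(-20052\right) \left(- \frac{1}{47498}\right) - - \frac{39250}{40333} = \frac{10026}{23749} + \frac{39250}{40333} = \frac{1336526908}{957868417}$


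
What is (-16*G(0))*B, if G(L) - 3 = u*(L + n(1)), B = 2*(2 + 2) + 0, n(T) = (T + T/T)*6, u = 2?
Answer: -3456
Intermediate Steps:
n(T) = 6 + 6*T (n(T) = (T + 1)*6 = (1 + T)*6 = 6 + 6*T)
B = 8 (B = 2*4 + 0 = 8 + 0 = 8)
G(L) = 27 + 2*L (G(L) = 3 + 2*(L + (6 + 6*1)) = 3 + 2*(L + (6 + 6)) = 3 + 2*(L + 12) = 3 + 2*(12 + L) = 3 + (24 + 2*L) = 27 + 2*L)
(-16*G(0))*B = -16*(27 + 2*0)*8 = -16*(27 + 0)*8 = -16*27*8 = -432*8 = -3456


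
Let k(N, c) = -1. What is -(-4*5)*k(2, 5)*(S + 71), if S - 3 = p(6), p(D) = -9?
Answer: -1300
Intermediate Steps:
S = -6 (S = 3 - 9 = -6)
-(-4*5)*k(2, 5)*(S + 71) = --4*5*(-1)*(-6 + 71) = -(-20*(-1))*65 = -20*65 = -1*1300 = -1300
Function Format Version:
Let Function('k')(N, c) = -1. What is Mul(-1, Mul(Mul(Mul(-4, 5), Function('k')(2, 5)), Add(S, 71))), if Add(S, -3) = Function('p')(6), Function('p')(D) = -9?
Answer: -1300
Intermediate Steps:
S = -6 (S = Add(3, -9) = -6)
Mul(-1, Mul(Mul(Mul(-4, 5), Function('k')(2, 5)), Add(S, 71))) = Mul(-1, Mul(Mul(Mul(-4, 5), -1), Add(-6, 71))) = Mul(-1, Mul(Mul(-20, -1), 65)) = Mul(-1, Mul(20, 65)) = Mul(-1, 1300) = -1300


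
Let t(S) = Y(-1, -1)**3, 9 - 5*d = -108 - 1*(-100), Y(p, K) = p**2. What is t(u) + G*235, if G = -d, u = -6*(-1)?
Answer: -798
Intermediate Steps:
d = 17/5 (d = 9/5 - (-108 - 1*(-100))/5 = 9/5 - (-108 + 100)/5 = 9/5 - 1/5*(-8) = 9/5 + 8/5 = 17/5 ≈ 3.4000)
u = 6
t(S) = 1 (t(S) = ((-1)**2)**3 = 1**3 = 1)
G = -17/5 (G = -1*17/5 = -17/5 ≈ -3.4000)
t(u) + G*235 = 1 - 17/5*235 = 1 - 799 = -798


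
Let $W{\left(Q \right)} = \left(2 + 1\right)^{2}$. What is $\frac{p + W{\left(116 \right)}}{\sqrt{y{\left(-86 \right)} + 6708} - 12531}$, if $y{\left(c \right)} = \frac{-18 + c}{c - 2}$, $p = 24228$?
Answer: $- \frac{3340852317}{1727211770} - \frac{24237 \sqrt{811811}}{1727211770} \approx -1.9469$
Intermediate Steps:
$W{\left(Q \right)} = 9$ ($W{\left(Q \right)} = 3^{2} = 9$)
$y{\left(c \right)} = \frac{-18 + c}{-2 + c}$
$\frac{p + W{\left(116 \right)}}{\sqrt{y{\left(-86 \right)} + 6708} - 12531} = \frac{24228 + 9}{\sqrt{\frac{-18 - 86}{-2 - 86} + 6708} - 12531} = \frac{24237}{\sqrt{\frac{1}{-88} \left(-104\right) + 6708} - 12531} = \frac{24237}{\sqrt{\left(- \frac{1}{88}\right) \left(-104\right) + 6708} - 12531} = \frac{24237}{\sqrt{\frac{13}{11} + 6708} - 12531} = \frac{24237}{\sqrt{\frac{73801}{11}} - 12531} = \frac{24237}{\frac{\sqrt{811811}}{11} - 12531} = \frac{24237}{-12531 + \frac{\sqrt{811811}}{11}}$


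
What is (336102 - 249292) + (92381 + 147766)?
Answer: 326957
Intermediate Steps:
(336102 - 249292) + (92381 + 147766) = 86810 + 240147 = 326957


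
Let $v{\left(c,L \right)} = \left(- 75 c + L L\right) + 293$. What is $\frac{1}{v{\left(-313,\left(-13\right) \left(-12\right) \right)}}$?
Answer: $\frac{1}{48104} \approx 2.0788 \cdot 10^{-5}$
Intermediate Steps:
$v{\left(c,L \right)} = 293 + L^{2} - 75 c$ ($v{\left(c,L \right)} = \left(- 75 c + L^{2}\right) + 293 = \left(L^{2} - 75 c\right) + 293 = 293 + L^{2} - 75 c$)
$\frac{1}{v{\left(-313,\left(-13\right) \left(-12\right) \right)}} = \frac{1}{293 + \left(\left(-13\right) \left(-12\right)\right)^{2} - -23475} = \frac{1}{293 + 156^{2} + 23475} = \frac{1}{293 + 24336 + 23475} = \frac{1}{48104}$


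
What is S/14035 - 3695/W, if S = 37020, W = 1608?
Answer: 1533767/4513656 ≈ 0.33981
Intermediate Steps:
S/14035 - 3695/W = 37020/14035 - 3695/1608 = 37020*(1/14035) - 3695*1/1608 = 7404/2807 - 3695/1608 = 1533767/4513656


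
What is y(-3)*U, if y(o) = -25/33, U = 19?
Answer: -475/33 ≈ -14.394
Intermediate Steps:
y(o) = -25/33 (y(o) = -25*1/33 = -25/33)
y(-3)*U = -25/33*19 = -475/33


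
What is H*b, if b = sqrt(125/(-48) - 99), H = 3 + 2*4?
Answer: 11*I*sqrt(14631)/12 ≈ 110.88*I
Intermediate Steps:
H = 11 (H = 3 + 8 = 11)
b = I*sqrt(14631)/12 (b = sqrt(125*(-1/48) - 99) = sqrt(-125/48 - 99) = sqrt(-4877/48) = I*sqrt(14631)/12 ≈ 10.08*I)
H*b = 11*(I*sqrt(14631)/12) = 11*I*sqrt(14631)/12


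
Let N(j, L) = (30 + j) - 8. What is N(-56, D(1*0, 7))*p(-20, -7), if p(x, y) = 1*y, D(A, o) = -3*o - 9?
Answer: 238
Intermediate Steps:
D(A, o) = -9 - 3*o
N(j, L) = 22 + j
p(x, y) = y
N(-56, D(1*0, 7))*p(-20, -7) = (22 - 56)*(-7) = -34*(-7) = 238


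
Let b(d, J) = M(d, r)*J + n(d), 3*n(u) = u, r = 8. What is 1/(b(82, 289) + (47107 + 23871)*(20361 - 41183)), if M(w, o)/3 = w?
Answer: -3/4433498384 ≈ -6.7667e-10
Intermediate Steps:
M(w, o) = 3*w
n(u) = u/3
b(d, J) = d/3 + 3*J*d (b(d, J) = (3*d)*J + d/3 = 3*J*d + d/3 = d/3 + 3*J*d)
1/(b(82, 289) + (47107 + 23871)*(20361 - 41183)) = 1/((⅓)*82*(1 + 9*289) + (47107 + 23871)*(20361 - 41183)) = 1/((⅓)*82*(1 + 2601) + 70978*(-20822)) = 1/((⅓)*82*2602 - 1477903916) = 1/(213364/3 - 1477903916) = 1/(-4433498384/3) = -3/4433498384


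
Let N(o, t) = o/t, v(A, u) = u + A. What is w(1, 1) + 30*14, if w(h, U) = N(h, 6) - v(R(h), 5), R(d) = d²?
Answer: 2485/6 ≈ 414.17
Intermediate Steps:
v(A, u) = A + u
w(h, U) = -5 - h² + h/6 (w(h, U) = h/6 - (h² + 5) = h*(⅙) - (5 + h²) = h/6 + (-5 - h²) = -5 - h² + h/6)
w(1, 1) + 30*14 = (-5 - 1*1² + (⅙)*1) + 30*14 = (-5 - 1*1 + ⅙) + 420 = (-5 - 1 + ⅙) + 420 = -35/6 + 420 = 2485/6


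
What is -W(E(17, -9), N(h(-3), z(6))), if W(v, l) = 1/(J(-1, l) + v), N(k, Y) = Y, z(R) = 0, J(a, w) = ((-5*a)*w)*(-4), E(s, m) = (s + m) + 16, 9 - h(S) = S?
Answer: -1/24 ≈ -0.041667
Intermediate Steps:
h(S) = 9 - S
E(s, m) = 16 + m + s (E(s, m) = (m + s) + 16 = 16 + m + s)
J(a, w) = 20*a*w (J(a, w) = -5*a*w*(-4) = 20*a*w)
W(v, l) = 1/(v - 20*l) (W(v, l) = 1/(20*(-1)*l + v) = 1/(-20*l + v) = 1/(v - 20*l))
-W(E(17, -9), N(h(-3), z(6))) = -1/((16 - 9 + 17) - 20*0) = -1/(24 + 0) = -1/24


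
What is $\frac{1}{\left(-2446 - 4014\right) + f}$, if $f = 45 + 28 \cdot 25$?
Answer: $- \frac{1}{5715} \approx -0.00017498$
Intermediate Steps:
$f = 745$ ($f = 45 + 700 = 745$)
$\frac{1}{\left(-2446 - 4014\right) + f} = \frac{1}{\left(-2446 - 4014\right) + 745} = \frac{1}{-6460 + 745} = \frac{1}{-5715} = - \frac{1}{5715}$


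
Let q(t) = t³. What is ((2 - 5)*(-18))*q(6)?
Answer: 11664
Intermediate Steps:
((2 - 5)*(-18))*q(6) = ((2 - 5)*(-18))*6³ = -3*(-18)*216 = 54*216 = 11664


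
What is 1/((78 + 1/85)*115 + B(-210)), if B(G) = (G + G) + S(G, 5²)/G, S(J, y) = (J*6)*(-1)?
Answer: 17/145271 ≈ 0.00011702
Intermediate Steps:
S(J, y) = -6*J (S(J, y) = (6*J)*(-1) = -6*J)
B(G) = -6 + 2*G (B(G) = (G + G) + (-6*G)/G = 2*G - 6 = -6 + 2*G)
1/((78 + 1/85)*115 + B(-210)) = 1/((78 + 1/85)*115 + (-6 + 2*(-210))) = 1/((78 + 1/85)*115 + (-6 - 420)) = 1/((6631/85)*115 - 426) = 1/(152513/17 - 426) = 1/(145271/17) = 17/145271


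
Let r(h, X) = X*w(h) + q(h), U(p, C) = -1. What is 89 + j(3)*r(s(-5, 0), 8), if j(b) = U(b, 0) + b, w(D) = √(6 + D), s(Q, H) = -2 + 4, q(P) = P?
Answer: 93 + 32*√2 ≈ 138.25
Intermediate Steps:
s(Q, H) = 2
j(b) = -1 + b
r(h, X) = h + X*√(6 + h) (r(h, X) = X*√(6 + h) + h = h + X*√(6 + h))
89 + j(3)*r(s(-5, 0), 8) = 89 + (-1 + 3)*(2 + 8*√(6 + 2)) = 89 + 2*(2 + 8*√8) = 89 + 2*(2 + 8*(2*√2)) = 89 + 2*(2 + 16*√2) = 89 + (4 + 32*√2) = 93 + 32*√2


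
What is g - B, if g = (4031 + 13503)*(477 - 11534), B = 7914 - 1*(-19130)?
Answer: -193900482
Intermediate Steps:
B = 27044 (B = 7914 + 19130 = 27044)
g = -193873438 (g = 17534*(-11057) = -193873438)
g - B = -193873438 - 1*27044 = -193873438 - 27044 = -193900482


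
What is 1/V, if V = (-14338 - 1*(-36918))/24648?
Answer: 6162/5645 ≈ 1.0916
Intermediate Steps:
V = 5645/6162 (V = (-14338 + 36918)*(1/24648) = 22580*(1/24648) = 5645/6162 ≈ 0.91610)
1/V = 1/(5645/6162) = 6162/5645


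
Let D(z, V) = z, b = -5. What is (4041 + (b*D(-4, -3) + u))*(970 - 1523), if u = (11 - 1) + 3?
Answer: -2252922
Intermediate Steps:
u = 13 (u = 10 + 3 = 13)
(4041 + (b*D(-4, -3) + u))*(970 - 1523) = (4041 + (-5*(-4) + 13))*(970 - 1523) = (4041 + (20 + 13))*(-553) = (4041 + 33)*(-553) = 4074*(-553) = -2252922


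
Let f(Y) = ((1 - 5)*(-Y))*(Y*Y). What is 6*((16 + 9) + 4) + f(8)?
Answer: 2222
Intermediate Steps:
f(Y) = 4*Y**3 (f(Y) = (-(-4)*Y)*Y**2 = (4*Y)*Y**2 = 4*Y**3)
6*((16 + 9) + 4) + f(8) = 6*((16 + 9) + 4) + 4*8**3 = 6*(25 + 4) + 4*512 = 6*29 + 2048 = 174 + 2048 = 2222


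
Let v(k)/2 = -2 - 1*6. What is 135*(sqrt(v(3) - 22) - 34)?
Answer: -4590 + 135*I*sqrt(38) ≈ -4590.0 + 832.2*I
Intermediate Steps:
v(k) = -16 (v(k) = 2*(-2 - 1*6) = 2*(-2 - 6) = 2*(-8) = -16)
135*(sqrt(v(3) - 22) - 34) = 135*(sqrt(-16 - 22) - 34) = 135*(sqrt(-38) - 34) = 135*(I*sqrt(38) - 34) = 135*(-34 + I*sqrt(38)) = -4590 + 135*I*sqrt(38)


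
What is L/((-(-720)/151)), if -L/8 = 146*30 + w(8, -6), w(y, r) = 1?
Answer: -661531/90 ≈ -7350.3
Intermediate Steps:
L = -35048 (L = -8*(146*30 + 1) = -8*(4380 + 1) = -8*4381 = -35048)
L/((-(-720)/151)) = -35048/((-(-720)/151)) = -35048/((-45*(-16/151))) = -35048/720/151 = -35048*151/720 = -661531/90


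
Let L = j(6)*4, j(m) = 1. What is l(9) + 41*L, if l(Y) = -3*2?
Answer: 158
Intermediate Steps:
l(Y) = -6
L = 4 (L = 1*4 = 4)
l(9) + 41*L = -6 + 41*4 = -6 + 164 = 158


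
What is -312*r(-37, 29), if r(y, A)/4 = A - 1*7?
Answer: -27456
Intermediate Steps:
r(y, A) = -28 + 4*A (r(y, A) = 4*(A - 1*7) = 4*(A - 7) = 4*(-7 + A) = -28 + 4*A)
-312*r(-37, 29) = -312*(-28 + 4*29) = -312*(-28 + 116) = -312*88 = -27456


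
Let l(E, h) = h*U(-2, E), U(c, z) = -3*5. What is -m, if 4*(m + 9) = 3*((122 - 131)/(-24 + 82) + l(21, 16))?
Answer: 43875/232 ≈ 189.12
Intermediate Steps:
U(c, z) = -15
l(E, h) = -15*h (l(E, h) = h*(-15) = -15*h)
m = -43875/232 (m = -9 + (3*((122 - 131)/(-24 + 82) - 15*16))/4 = -9 + (3*(-9/58 - 240))/4 = -9 + (3*(-13929/58))/4 = -9 + (1/4)*(-41787/58) = -9 - 41787/232 = -43875/232 ≈ -189.12)
-m = -1*(-43875/232) = 43875/232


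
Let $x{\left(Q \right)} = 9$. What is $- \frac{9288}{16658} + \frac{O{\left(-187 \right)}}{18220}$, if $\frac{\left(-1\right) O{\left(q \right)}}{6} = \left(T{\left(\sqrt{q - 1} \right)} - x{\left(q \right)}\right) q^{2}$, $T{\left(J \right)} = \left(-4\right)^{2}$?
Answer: $- \frac{6158699661}{75877190} \approx -81.167$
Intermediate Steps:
$T{\left(J \right)} = 16$
$O{\left(q \right)} = - 42 q^{2}$ ($O{\left(q \right)} = - 6 \left(16 - 9\right) q^{2} = - 6 \cdot 7 q^{2} = - 42 q^{2}$)
$- \frac{9288}{16658} + \frac{O{\left(-187 \right)}}{18220} = - \frac{9288}{16658} + \frac{\left(-42\right) \left(-187\right)^{2}}{18220} = \left(-9288\right) \frac{1}{16658} + \left(-42\right) 34969 \cdot \frac{1}{18220} = - \frac{4644}{8329} - \frac{734349}{9110} = - \frac{6158699661}{75877190}$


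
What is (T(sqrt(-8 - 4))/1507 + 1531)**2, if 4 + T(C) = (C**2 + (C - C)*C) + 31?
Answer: 5323319501824/2271049 ≈ 2.3440e+6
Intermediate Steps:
T(C) = 27 + C**2 (T(C) = -4 + ((C**2 + (C - C)*C) + 31) = -4 + ((C**2 + 0*C) + 31) = -4 + ((C**2 + 0) + 31) = -4 + (C**2 + 31) = -4 + (31 + C**2) = 27 + C**2)
(T(sqrt(-8 - 4))/1507 + 1531)**2 = ((27 + (sqrt(-8 - 4))**2)/1507 + 1531)**2 = ((27 + (sqrt(-12))**2)*(1/1507) + 1531)**2 = ((27 + (2*I*sqrt(3))**2)*(1/1507) + 1531)**2 = ((27 - 12)*(1/1507) + 1531)**2 = (15*(1/1507) + 1531)**2 = (15/1507 + 1531)**2 = (2307232/1507)**2 = 5323319501824/2271049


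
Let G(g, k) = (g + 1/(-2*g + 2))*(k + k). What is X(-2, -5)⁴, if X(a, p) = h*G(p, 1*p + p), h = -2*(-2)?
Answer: 1938777760000/81 ≈ 2.3936e+10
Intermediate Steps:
G(g, k) = 2*k*(g + 1/(2 - 2*g)) (G(g, k) = (g + 1/(2 - 2*g))*(2*k) = 2*k*(g + 1/(2 - 2*g)))
h = 4
X(a, p) = 8*p*(-1 - 2*p + 2*p²)/(-1 + p) (X(a, p) = 4*((1*p + p)*(-1 - 2*p + 2*p²)/(-1 + p)) = 4*((p + p)*(-1 - 2*p + 2*p²)/(-1 + p)) = 4*((2*p)*(-1 - 2*p + 2*p²)/(-1 + p)) = 4*(2*p*(-1 - 2*p + 2*p²)/(-1 + p)) = 8*p*(-1 - 2*p + 2*p²)/(-1 + p))
X(-2, -5)⁴ = (8*(-5)*(-1 - 2*(-5) + 2*(-5)²)/(-1 - 5))⁴ = (8*(-5)*(-1 + 10 + 2*25)/(-6))⁴ = (8*(-5)*(-⅙)*(-1 + 10 + 50))⁴ = (8*(-5)*(-⅙)*59)⁴ = (1180/3)⁴ = 1938777760000/81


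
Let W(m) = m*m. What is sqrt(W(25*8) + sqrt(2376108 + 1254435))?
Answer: sqrt(40000 + sqrt(3630543)) ≈ 204.71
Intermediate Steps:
W(m) = m**2
sqrt(W(25*8) + sqrt(2376108 + 1254435)) = sqrt((25*8)**2 + sqrt(2376108 + 1254435)) = sqrt(200**2 + sqrt(3630543)) = sqrt(40000 + sqrt(3630543))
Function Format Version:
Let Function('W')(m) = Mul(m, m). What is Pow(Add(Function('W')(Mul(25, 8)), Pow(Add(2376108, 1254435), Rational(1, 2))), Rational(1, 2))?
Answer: Pow(Add(40000, Pow(3630543, Rational(1, 2))), Rational(1, 2)) ≈ 204.71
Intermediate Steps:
Function('W')(m) = Pow(m, 2)
Pow(Add(Function('W')(Mul(25, 8)), Pow(Add(2376108, 1254435), Rational(1, 2))), Rational(1, 2)) = Pow(Add(Pow(Mul(25, 8), 2), Pow(Add(2376108, 1254435), Rational(1, 2))), Rational(1, 2)) = Pow(Add(Pow(200, 2), Pow(3630543, Rational(1, 2))), Rational(1, 2)) = Pow(Add(40000, Pow(3630543, Rational(1, 2))), Rational(1, 2))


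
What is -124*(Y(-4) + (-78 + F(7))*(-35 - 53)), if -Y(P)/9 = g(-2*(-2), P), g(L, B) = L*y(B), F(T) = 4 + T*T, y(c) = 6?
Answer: -246016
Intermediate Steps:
F(T) = 4 + T**2
g(L, B) = 6*L (g(L, B) = L*6 = 6*L)
Y(P) = -216 (Y(P) = -54*(-2*(-2)) = -54*4 = -9*24 = -216)
-124*(Y(-4) + (-78 + F(7))*(-35 - 53)) = -124*(-216 + (-78 + (4 + 7**2))*(-35 - 53)) = -124*(-216 + (-78 + (4 + 49))*(-88)) = -124*(-216 + (-78 + 53)*(-88)) = -124*(-216 - 25*(-88)) = -124*(-216 + 2200) = -124*1984 = -246016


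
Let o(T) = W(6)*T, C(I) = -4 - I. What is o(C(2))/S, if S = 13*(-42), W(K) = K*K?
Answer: 36/91 ≈ 0.39560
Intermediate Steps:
W(K) = K²
o(T) = 36*T (o(T) = 6²*T = 36*T)
S = -546
o(C(2))/S = (36*(-4 - 1*2))/(-546) = (36*(-4 - 2))*(-1/546) = (36*(-6))*(-1/546) = -216*(-1/546) = 36/91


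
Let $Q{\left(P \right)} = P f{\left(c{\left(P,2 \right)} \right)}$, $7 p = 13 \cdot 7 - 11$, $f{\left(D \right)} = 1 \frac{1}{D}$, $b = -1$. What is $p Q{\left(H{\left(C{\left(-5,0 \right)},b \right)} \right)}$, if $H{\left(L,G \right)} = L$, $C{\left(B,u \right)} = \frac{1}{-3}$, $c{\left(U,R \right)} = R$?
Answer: $- \frac{40}{21} \approx -1.9048$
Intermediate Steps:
$C{\left(B,u \right)} = - \frac{1}{3}$
$f{\left(D \right)} = \frac{1}{D}$
$p = \frac{80}{7}$ ($p = \frac{13 \cdot 7 - 11}{7} = \frac{91 - 11}{7} = \frac{1}{7} \cdot 80 = \frac{80}{7} \approx 11.429$)
$Q{\left(P \right)} = \frac{P}{2}$
$p Q{\left(H{\left(C{\left(-5,0 \right)},b \right)} \right)} = \frac{80 \cdot \frac{1}{2} \left(- \frac{1}{3}\right)}{7} = \frac{80}{7} \left(- \frac{1}{6}\right) = - \frac{40}{21}$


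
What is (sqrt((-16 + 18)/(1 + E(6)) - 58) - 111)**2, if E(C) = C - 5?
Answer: (111 - I*sqrt(57))**2 ≈ 12264.0 - 1676.1*I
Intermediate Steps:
E(C) = -5 + C
(sqrt((-16 + 18)/(1 + E(6)) - 58) - 111)**2 = (sqrt((-16 + 18)/(1 + (-5 + 6)) - 58) - 111)**2 = (sqrt(2/(1 + 1) - 58) - 111)**2 = (sqrt(2/2 - 58) - 111)**2 = (sqrt(2*(1/2) - 58) - 111)**2 = (sqrt(1 - 58) - 111)**2 = (sqrt(-57) - 111)**2 = (I*sqrt(57) - 111)**2 = (-111 + I*sqrt(57))**2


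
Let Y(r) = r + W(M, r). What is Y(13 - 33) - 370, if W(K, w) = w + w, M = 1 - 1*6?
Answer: -430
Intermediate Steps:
M = -5 (M = 1 - 6 = -5)
W(K, w) = 2*w
Y(r) = 3*r (Y(r) = r + 2*r = 3*r)
Y(13 - 33) - 370 = 3*(13 - 33) - 370 = 3*(-20) - 370 = -60 - 370 = -430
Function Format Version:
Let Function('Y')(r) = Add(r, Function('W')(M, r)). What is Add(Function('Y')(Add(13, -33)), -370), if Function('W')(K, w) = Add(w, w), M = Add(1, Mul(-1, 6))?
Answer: -430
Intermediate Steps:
M = -5 (M = Add(1, -6) = -5)
Function('W')(K, w) = Mul(2, w)
Function('Y')(r) = Mul(3, r) (Function('Y')(r) = Add(r, Mul(2, r)) = Mul(3, r))
Add(Function('Y')(Add(13, -33)), -370) = Add(Mul(3, Add(13, -33)), -370) = Add(Mul(3, -20), -370) = Add(-60, -370) = -430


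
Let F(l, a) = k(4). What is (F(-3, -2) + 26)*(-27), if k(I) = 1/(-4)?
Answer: -2781/4 ≈ -695.25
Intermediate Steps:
k(I) = -1/4
F(l, a) = -1/4
(F(-3, -2) + 26)*(-27) = (-1/4 + 26)*(-27) = (103/4)*(-27) = -2781/4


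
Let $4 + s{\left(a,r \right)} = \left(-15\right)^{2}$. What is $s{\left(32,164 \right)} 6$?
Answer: $1326$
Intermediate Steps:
$s{\left(a,r \right)} = 221$ ($s{\left(a,r \right)} = -4 + \left(-15\right)^{2} = -4 + 225 = 221$)
$s{\left(32,164 \right)} 6 = 221 \cdot 6 = 1326$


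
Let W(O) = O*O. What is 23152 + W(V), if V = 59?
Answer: 26633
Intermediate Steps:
W(O) = O**2
23152 + W(V) = 23152 + 59**2 = 23152 + 3481 = 26633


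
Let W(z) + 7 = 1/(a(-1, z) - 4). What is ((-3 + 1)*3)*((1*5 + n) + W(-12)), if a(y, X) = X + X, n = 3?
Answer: -81/14 ≈ -5.7857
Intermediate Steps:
a(y, X) = 2*X
W(z) = -7 + 1/(-4 + 2*z) (W(z) = -7 + 1/(2*z - 4) = -7 + 1/(-4 + 2*z))
((-3 + 1)*3)*((1*5 + n) + W(-12)) = ((-3 + 1)*3)*((1*5 + 3) + (29 - 14*(-12))/(2*(-2 - 12))) = (-2*3)*((5 + 3) + (1/2)*(29 + 168)/(-14)) = -6*(8 + (1/2)*(-1/14)*197) = -6*(8 - 197/28) = -6*27/28 = -81/14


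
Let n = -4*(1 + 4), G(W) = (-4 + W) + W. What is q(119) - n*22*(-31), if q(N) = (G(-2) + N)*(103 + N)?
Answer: 11002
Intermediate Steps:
G(W) = -4 + 2*W
q(N) = (-8 + N)*(103 + N) (q(N) = ((-4 + 2*(-2)) + N)*(103 + N) = ((-4 - 4) + N)*(103 + N) = (-8 + N)*(103 + N))
n = -20 (n = -4*5 = -20)
q(119) - n*22*(-31) = (-824 + 119**2 + 95*119) - (-20*22)*(-31) = (-824 + 14161 + 11305) - (-440)*(-31) = 24642 - 1*13640 = 24642 - 13640 = 11002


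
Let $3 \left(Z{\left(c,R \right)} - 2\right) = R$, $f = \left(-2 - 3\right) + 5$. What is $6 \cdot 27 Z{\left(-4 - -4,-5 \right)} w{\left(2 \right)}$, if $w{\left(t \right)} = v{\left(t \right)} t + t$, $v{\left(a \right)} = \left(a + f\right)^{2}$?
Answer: $540$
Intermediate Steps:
$f = 0$ ($f = -5 + 5 = 0$)
$v{\left(a \right)} = a^{2}$ ($v{\left(a \right)} = \left(a + 0\right)^{2} = a^{2}$)
$Z{\left(c,R \right)} = 2 + \frac{R}{3}$
$w{\left(t \right)} = t + t^{3}$ ($w{\left(t \right)} = t^{2} t + t = t^{3} + t = t + t^{3}$)
$6 \cdot 27 Z{\left(-4 - -4,-5 \right)} w{\left(2 \right)} = 6 \cdot 27 \left(2 + \frac{1}{3} \left(-5\right)\right) \left(2 + 2^{3}\right) = 162 \left(2 - \frac{5}{3}\right) \left(2 + 8\right) = 162 \cdot \frac{1}{3} \cdot 10 = 162 \cdot \frac{10}{3} = 540$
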